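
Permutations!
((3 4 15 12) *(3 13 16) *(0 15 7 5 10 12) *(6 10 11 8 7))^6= (3 16 13 12 10 6 4)(5 8)(7 11)= [0, 1, 2, 16, 3, 8, 4, 11, 5, 9, 6, 7, 10, 12, 14, 15, 13]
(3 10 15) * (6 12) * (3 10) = (6 12)(10 15) = [0, 1, 2, 3, 4, 5, 12, 7, 8, 9, 15, 11, 6, 13, 14, 10]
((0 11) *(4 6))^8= (11)= [0, 1, 2, 3, 4, 5, 6, 7, 8, 9, 10, 11]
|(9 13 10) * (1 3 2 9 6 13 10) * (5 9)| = |(1 3 2 5 9 10 6 13)| = 8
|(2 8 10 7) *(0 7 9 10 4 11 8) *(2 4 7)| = |(0 2)(4 11 8 7)(9 10)| = 4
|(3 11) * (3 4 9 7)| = |(3 11 4 9 7)| = 5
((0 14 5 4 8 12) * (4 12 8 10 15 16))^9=(0 14 5 12)(4 10 15 16)=[14, 1, 2, 3, 10, 12, 6, 7, 8, 9, 15, 11, 0, 13, 5, 16, 4]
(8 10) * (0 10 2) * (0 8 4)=(0 10 4)(2 8)=[10, 1, 8, 3, 0, 5, 6, 7, 2, 9, 4]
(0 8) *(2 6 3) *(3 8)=[3, 1, 6, 2, 4, 5, 8, 7, 0]=(0 3 2 6 8)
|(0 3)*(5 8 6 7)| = |(0 3)(5 8 6 7)| = 4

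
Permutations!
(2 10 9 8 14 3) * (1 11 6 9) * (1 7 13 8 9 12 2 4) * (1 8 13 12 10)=(1 11 6 10 7 12 2)(3 4 8 14)=[0, 11, 1, 4, 8, 5, 10, 12, 14, 9, 7, 6, 2, 13, 3]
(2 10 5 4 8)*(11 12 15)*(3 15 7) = (2 10 5 4 8)(3 15 11 12 7) = [0, 1, 10, 15, 8, 4, 6, 3, 2, 9, 5, 12, 7, 13, 14, 11]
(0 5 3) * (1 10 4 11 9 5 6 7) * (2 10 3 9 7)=(0 6 2 10 4 11 7 1 3)(5 9)=[6, 3, 10, 0, 11, 9, 2, 1, 8, 5, 4, 7]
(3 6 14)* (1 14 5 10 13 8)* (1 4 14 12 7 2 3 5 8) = [0, 12, 3, 6, 14, 10, 8, 2, 4, 9, 13, 11, 7, 1, 5] = (1 12 7 2 3 6 8 4 14 5 10 13)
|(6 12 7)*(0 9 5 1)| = 12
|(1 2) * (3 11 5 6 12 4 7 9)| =8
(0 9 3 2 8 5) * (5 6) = (0 9 3 2 8 6 5) = [9, 1, 8, 2, 4, 0, 5, 7, 6, 3]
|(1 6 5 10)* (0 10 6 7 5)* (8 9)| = |(0 10 1 7 5 6)(8 9)| = 6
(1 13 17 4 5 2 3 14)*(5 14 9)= (1 13 17 4 14)(2 3 9 5)= [0, 13, 3, 9, 14, 2, 6, 7, 8, 5, 10, 11, 12, 17, 1, 15, 16, 4]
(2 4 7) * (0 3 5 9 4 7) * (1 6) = [3, 6, 7, 5, 0, 9, 1, 2, 8, 4] = (0 3 5 9 4)(1 6)(2 7)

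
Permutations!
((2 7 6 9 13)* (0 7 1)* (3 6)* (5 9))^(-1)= [1, 2, 13, 7, 4, 6, 3, 0, 8, 5, 10, 11, 12, 9]= (0 1 2 13 9 5 6 3 7)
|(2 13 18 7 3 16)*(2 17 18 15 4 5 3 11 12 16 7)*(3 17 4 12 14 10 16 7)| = |(2 13 15 12 7 11 14 10 16 4 5 17 18)| = 13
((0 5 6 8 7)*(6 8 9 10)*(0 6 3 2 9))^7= [8, 1, 3, 10, 4, 7, 5, 0, 6, 2, 9]= (0 8 6 5 7)(2 3 10 9)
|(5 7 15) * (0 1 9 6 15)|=|(0 1 9 6 15 5 7)|=7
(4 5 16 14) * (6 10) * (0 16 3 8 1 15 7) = (0 16 14 4 5 3 8 1 15 7)(6 10) = [16, 15, 2, 8, 5, 3, 10, 0, 1, 9, 6, 11, 12, 13, 4, 7, 14]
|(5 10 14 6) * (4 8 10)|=|(4 8 10 14 6 5)|=6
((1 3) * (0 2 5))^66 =(5) =[0, 1, 2, 3, 4, 5]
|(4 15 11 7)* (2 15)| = 5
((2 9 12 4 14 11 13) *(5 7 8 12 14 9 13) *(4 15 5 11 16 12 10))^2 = (4 14 12 5 8)(7 10 9 16 15) = [0, 1, 2, 3, 14, 8, 6, 10, 4, 16, 9, 11, 5, 13, 12, 7, 15]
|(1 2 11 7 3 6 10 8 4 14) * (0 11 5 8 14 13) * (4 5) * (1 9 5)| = |(0 11 7 3 6 10 14 9 5 8 1 2 4 13)| = 14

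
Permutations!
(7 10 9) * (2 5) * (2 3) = (2 5 3)(7 10 9) = [0, 1, 5, 2, 4, 3, 6, 10, 8, 7, 9]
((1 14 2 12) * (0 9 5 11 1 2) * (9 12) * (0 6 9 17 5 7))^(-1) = [7, 11, 12, 3, 4, 17, 14, 9, 8, 6, 10, 5, 0, 13, 1, 15, 16, 2] = (0 7 9 6 14 1 11 5 17 2 12)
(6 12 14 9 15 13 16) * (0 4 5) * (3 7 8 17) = [4, 1, 2, 7, 5, 0, 12, 8, 17, 15, 10, 11, 14, 16, 9, 13, 6, 3] = (0 4 5)(3 7 8 17)(6 12 14 9 15 13 16)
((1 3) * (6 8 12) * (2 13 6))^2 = (2 6 12 13 8) = [0, 1, 6, 3, 4, 5, 12, 7, 2, 9, 10, 11, 13, 8]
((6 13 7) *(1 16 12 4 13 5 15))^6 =(1 6 4)(5 13 16)(7 12 15) =[0, 6, 2, 3, 1, 13, 4, 12, 8, 9, 10, 11, 15, 16, 14, 7, 5]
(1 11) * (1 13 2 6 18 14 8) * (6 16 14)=(1 11 13 2 16 14 8)(6 18)=[0, 11, 16, 3, 4, 5, 18, 7, 1, 9, 10, 13, 12, 2, 8, 15, 14, 17, 6]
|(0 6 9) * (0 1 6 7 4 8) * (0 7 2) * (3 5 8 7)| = 6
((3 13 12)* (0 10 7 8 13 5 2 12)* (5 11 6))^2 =[7, 1, 3, 6, 4, 12, 2, 13, 0, 9, 8, 5, 11, 10] =(0 7 13 10 8)(2 3 6)(5 12 11)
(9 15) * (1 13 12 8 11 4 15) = [0, 13, 2, 3, 15, 5, 6, 7, 11, 1, 10, 4, 8, 12, 14, 9] = (1 13 12 8 11 4 15 9)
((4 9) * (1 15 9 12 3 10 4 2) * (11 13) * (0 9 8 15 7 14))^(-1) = [14, 2, 9, 12, 10, 5, 6, 1, 15, 0, 3, 13, 4, 11, 7, 8] = (0 14 7 1 2 9)(3 12 4 10)(8 15)(11 13)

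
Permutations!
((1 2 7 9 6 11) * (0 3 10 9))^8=(0 7 2 1 11 6 9 10 3)=[7, 11, 1, 0, 4, 5, 9, 2, 8, 10, 3, 6]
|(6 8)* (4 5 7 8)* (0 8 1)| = 7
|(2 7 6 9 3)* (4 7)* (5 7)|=7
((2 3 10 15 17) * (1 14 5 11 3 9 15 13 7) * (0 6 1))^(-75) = (0 11)(1 10)(2 9 15 17)(3 6)(5 7)(13 14) = [11, 10, 9, 6, 4, 7, 3, 5, 8, 15, 1, 0, 12, 14, 13, 17, 16, 2]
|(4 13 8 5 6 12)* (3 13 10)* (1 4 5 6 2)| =|(1 4 10 3 13 8 6 12 5 2)| =10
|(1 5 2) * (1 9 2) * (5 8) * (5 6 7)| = |(1 8 6 7 5)(2 9)| = 10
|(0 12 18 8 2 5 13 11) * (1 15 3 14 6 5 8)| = |(0 12 18 1 15 3 14 6 5 13 11)(2 8)| = 22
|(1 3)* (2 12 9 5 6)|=|(1 3)(2 12 9 5 6)|=10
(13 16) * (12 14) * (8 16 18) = (8 16 13 18)(12 14) = [0, 1, 2, 3, 4, 5, 6, 7, 16, 9, 10, 11, 14, 18, 12, 15, 13, 17, 8]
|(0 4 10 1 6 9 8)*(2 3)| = 14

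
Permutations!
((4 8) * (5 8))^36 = (8) = [0, 1, 2, 3, 4, 5, 6, 7, 8]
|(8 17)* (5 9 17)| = 4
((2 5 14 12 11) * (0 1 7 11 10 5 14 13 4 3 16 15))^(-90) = [5, 13, 16, 14, 2, 7, 6, 4, 8, 9, 1, 3, 0, 11, 15, 10, 12] = (0 5 7 4 2 16 12)(1 13 11 3 14 15 10)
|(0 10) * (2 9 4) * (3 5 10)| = |(0 3 5 10)(2 9 4)| = 12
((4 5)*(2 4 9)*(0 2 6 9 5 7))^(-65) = (0 7 4 2)(6 9) = [7, 1, 0, 3, 2, 5, 9, 4, 8, 6]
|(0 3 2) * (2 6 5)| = 5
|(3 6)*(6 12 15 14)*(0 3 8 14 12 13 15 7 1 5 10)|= |(0 3 13 15 12 7 1 5 10)(6 8 14)|= 9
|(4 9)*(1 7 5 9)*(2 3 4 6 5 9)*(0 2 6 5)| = |(0 2 3 4 1 7 9 5 6)| = 9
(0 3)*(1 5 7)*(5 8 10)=(0 3)(1 8 10 5 7)=[3, 8, 2, 0, 4, 7, 6, 1, 10, 9, 5]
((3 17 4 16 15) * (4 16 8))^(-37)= (3 15 16 17)(4 8)= [0, 1, 2, 15, 8, 5, 6, 7, 4, 9, 10, 11, 12, 13, 14, 16, 17, 3]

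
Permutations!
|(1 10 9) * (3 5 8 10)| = |(1 3 5 8 10 9)| = 6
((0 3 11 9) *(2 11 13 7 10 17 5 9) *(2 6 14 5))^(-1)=(0 9 5 14 6 11 2 17 10 7 13 3)=[9, 1, 17, 0, 4, 14, 11, 13, 8, 5, 7, 2, 12, 3, 6, 15, 16, 10]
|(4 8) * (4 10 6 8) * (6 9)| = 4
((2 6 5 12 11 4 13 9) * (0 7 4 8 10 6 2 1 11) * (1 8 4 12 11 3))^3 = (1 3)(4 8 5 13 10 11 9 6) = [0, 3, 2, 1, 8, 13, 4, 7, 5, 6, 11, 9, 12, 10]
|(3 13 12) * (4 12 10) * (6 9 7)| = |(3 13 10 4 12)(6 9 7)| = 15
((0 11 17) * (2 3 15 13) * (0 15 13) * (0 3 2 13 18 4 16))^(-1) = (0 16 4 18 3 15 17 11) = [16, 1, 2, 15, 18, 5, 6, 7, 8, 9, 10, 0, 12, 13, 14, 17, 4, 11, 3]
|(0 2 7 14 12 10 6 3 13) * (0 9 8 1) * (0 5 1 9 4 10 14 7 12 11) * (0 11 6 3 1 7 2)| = |(1 5 7 2 12 14 6)(3 13 4 10)(8 9)| = 28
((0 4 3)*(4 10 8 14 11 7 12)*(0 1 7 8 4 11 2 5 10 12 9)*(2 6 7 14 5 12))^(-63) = (0 4)(1 12)(2 3)(5 7)(6 8)(9 10)(11 14) = [4, 12, 3, 2, 0, 7, 8, 5, 6, 10, 9, 14, 1, 13, 11]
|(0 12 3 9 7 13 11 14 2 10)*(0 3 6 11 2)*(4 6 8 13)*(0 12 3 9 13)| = |(0 3 13 2 10 9 7 4 6 11 14 12 8)| = 13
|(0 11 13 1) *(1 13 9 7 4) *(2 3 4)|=|(13)(0 11 9 7 2 3 4 1)|=8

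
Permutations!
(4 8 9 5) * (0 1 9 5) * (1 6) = (0 6 1 9)(4 8 5) = [6, 9, 2, 3, 8, 4, 1, 7, 5, 0]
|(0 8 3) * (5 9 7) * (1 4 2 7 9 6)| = 6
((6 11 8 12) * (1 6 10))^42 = (12) = [0, 1, 2, 3, 4, 5, 6, 7, 8, 9, 10, 11, 12]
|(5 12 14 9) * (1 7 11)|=12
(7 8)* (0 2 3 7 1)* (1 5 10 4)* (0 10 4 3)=(0 2)(1 10 3 7 8 5 4)=[2, 10, 0, 7, 1, 4, 6, 8, 5, 9, 3]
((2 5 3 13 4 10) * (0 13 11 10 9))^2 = [4, 1, 3, 10, 0, 11, 6, 7, 8, 13, 5, 2, 12, 9] = (0 4)(2 3 10 5 11)(9 13)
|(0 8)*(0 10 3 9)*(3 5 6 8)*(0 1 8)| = 8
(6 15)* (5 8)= (5 8)(6 15)= [0, 1, 2, 3, 4, 8, 15, 7, 5, 9, 10, 11, 12, 13, 14, 6]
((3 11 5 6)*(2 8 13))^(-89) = [0, 1, 8, 6, 4, 11, 5, 7, 13, 9, 10, 3, 12, 2] = (2 8 13)(3 6 5 11)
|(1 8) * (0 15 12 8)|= |(0 15 12 8 1)|= 5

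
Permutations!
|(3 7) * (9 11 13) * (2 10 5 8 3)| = |(2 10 5 8 3 7)(9 11 13)| = 6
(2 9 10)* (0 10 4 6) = [10, 1, 9, 3, 6, 5, 0, 7, 8, 4, 2] = (0 10 2 9 4 6)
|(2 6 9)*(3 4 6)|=|(2 3 4 6 9)|=5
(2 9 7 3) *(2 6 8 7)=(2 9)(3 6 8 7)=[0, 1, 9, 6, 4, 5, 8, 3, 7, 2]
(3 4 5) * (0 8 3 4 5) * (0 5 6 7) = (0 8 3 6 7)(4 5) = [8, 1, 2, 6, 5, 4, 7, 0, 3]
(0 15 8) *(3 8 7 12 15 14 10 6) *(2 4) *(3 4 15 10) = [14, 1, 15, 8, 2, 5, 4, 12, 0, 9, 6, 11, 10, 13, 3, 7] = (0 14 3 8)(2 15 7 12 10 6 4)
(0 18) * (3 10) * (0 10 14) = (0 18 10 3 14) = [18, 1, 2, 14, 4, 5, 6, 7, 8, 9, 3, 11, 12, 13, 0, 15, 16, 17, 10]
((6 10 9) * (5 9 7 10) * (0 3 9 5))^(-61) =(0 6 9 3)(7 10) =[6, 1, 2, 0, 4, 5, 9, 10, 8, 3, 7]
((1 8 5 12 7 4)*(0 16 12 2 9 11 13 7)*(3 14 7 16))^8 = (0 2 14 11 4 16 8)(1 12 5 3 9 7 13) = [2, 12, 14, 9, 16, 3, 6, 13, 0, 7, 10, 4, 5, 1, 11, 15, 8]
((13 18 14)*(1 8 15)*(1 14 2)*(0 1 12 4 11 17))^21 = (0 4 18 15)(1 11 2 14)(8 17 12 13) = [4, 11, 14, 3, 18, 5, 6, 7, 17, 9, 10, 2, 13, 8, 1, 0, 16, 12, 15]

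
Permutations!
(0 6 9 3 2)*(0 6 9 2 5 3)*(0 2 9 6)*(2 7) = (0 6 9 7 2)(3 5) = [6, 1, 0, 5, 4, 3, 9, 2, 8, 7]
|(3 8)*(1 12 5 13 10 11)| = |(1 12 5 13 10 11)(3 8)| = 6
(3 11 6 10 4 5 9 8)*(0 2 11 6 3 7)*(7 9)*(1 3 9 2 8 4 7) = (0 8 2 11 9 4 5 1 3 6 10 7) = [8, 3, 11, 6, 5, 1, 10, 0, 2, 4, 7, 9]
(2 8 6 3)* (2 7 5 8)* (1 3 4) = (1 3 7 5 8 6 4) = [0, 3, 2, 7, 1, 8, 4, 5, 6]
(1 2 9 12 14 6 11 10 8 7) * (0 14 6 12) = [14, 2, 9, 3, 4, 5, 11, 1, 7, 0, 8, 10, 6, 13, 12] = (0 14 12 6 11 10 8 7 1 2 9)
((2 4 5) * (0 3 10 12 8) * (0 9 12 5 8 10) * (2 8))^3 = [3, 1, 4, 0, 2, 12, 6, 7, 10, 5, 9, 11, 8] = (0 3)(2 4)(5 12 8 10 9)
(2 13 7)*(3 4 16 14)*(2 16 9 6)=(2 13 7 16 14 3 4 9 6)=[0, 1, 13, 4, 9, 5, 2, 16, 8, 6, 10, 11, 12, 7, 3, 15, 14]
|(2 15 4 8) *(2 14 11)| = |(2 15 4 8 14 11)| = 6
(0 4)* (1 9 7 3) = (0 4)(1 9 7 3) = [4, 9, 2, 1, 0, 5, 6, 3, 8, 7]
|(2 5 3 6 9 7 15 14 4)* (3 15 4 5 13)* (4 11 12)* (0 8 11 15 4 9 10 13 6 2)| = 10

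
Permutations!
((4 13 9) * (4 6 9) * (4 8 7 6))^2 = (4 8 6)(7 9 13) = [0, 1, 2, 3, 8, 5, 4, 9, 6, 13, 10, 11, 12, 7]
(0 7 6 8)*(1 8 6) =(0 7 1 8) =[7, 8, 2, 3, 4, 5, 6, 1, 0]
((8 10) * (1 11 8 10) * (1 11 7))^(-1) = (1 7)(8 11) = [0, 7, 2, 3, 4, 5, 6, 1, 11, 9, 10, 8]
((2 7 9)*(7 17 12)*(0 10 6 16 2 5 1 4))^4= (0 2 9)(1 6 12)(4 16 7)(5 10 17)= [2, 6, 9, 3, 16, 10, 12, 4, 8, 0, 17, 11, 1, 13, 14, 15, 7, 5]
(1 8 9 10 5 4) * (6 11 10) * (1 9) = (1 8)(4 9 6 11 10 5) = [0, 8, 2, 3, 9, 4, 11, 7, 1, 6, 5, 10]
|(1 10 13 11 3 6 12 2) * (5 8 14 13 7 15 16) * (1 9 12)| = |(1 10 7 15 16 5 8 14 13 11 3 6)(2 9 12)| = 12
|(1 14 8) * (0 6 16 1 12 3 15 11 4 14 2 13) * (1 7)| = 7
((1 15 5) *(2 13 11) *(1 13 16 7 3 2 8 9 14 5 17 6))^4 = (17)(5 9 11)(8 13 14) = [0, 1, 2, 3, 4, 9, 6, 7, 13, 11, 10, 5, 12, 14, 8, 15, 16, 17]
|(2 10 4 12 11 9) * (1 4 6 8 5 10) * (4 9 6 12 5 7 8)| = 6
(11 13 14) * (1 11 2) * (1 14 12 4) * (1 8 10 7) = [0, 11, 14, 3, 8, 5, 6, 1, 10, 9, 7, 13, 4, 12, 2] = (1 11 13 12 4 8 10 7)(2 14)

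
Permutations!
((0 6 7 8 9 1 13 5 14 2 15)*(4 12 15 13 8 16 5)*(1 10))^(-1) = [15, 10, 14, 3, 13, 16, 0, 6, 1, 8, 9, 11, 4, 2, 5, 12, 7] = (0 15 12 4 13 2 14 5 16 7 6)(1 10 9 8)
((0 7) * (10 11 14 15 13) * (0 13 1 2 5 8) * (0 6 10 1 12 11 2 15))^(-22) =[13, 12, 6, 3, 4, 10, 5, 1, 2, 9, 8, 0, 14, 15, 7, 11] =(0 13 15 11)(1 12 14 7)(2 6 5 10 8)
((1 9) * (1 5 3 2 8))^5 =[0, 8, 3, 5, 4, 9, 6, 7, 2, 1] =(1 8 2 3 5 9)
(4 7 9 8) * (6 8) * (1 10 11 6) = (1 10 11 6 8 4 7 9) = [0, 10, 2, 3, 7, 5, 8, 9, 4, 1, 11, 6]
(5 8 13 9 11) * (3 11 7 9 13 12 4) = (13)(3 11 5 8 12 4)(7 9) = [0, 1, 2, 11, 3, 8, 6, 9, 12, 7, 10, 5, 4, 13]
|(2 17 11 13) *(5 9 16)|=|(2 17 11 13)(5 9 16)|=12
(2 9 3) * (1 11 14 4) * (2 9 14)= [0, 11, 14, 9, 1, 5, 6, 7, 8, 3, 10, 2, 12, 13, 4]= (1 11 2 14 4)(3 9)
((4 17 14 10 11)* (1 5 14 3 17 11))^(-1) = (1 10 14 5)(3 17)(4 11) = [0, 10, 2, 17, 11, 1, 6, 7, 8, 9, 14, 4, 12, 13, 5, 15, 16, 3]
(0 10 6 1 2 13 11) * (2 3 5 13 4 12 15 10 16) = (0 16 2 4 12 15 10 6 1 3 5 13 11) = [16, 3, 4, 5, 12, 13, 1, 7, 8, 9, 6, 0, 15, 11, 14, 10, 2]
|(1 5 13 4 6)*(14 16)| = 10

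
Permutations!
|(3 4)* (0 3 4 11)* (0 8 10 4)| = 6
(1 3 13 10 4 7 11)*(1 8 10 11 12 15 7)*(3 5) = [0, 5, 2, 13, 1, 3, 6, 12, 10, 9, 4, 8, 15, 11, 14, 7] = (1 5 3 13 11 8 10 4)(7 12 15)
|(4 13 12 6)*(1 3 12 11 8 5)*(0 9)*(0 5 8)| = 10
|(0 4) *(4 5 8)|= 4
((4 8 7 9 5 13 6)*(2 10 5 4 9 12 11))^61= (2 4 10 8 5 7 13 12 6 11 9)= [0, 1, 4, 3, 10, 7, 11, 13, 5, 2, 8, 9, 6, 12]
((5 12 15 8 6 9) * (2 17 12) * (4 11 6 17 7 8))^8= (2 6 15 8 5 11 12 7 9 4 17)= [0, 1, 6, 3, 17, 11, 15, 9, 5, 4, 10, 12, 7, 13, 14, 8, 16, 2]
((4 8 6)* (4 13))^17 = (4 8 6 13) = [0, 1, 2, 3, 8, 5, 13, 7, 6, 9, 10, 11, 12, 4]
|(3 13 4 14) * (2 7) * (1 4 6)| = 6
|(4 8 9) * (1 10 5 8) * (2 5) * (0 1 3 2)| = 6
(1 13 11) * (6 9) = (1 13 11)(6 9) = [0, 13, 2, 3, 4, 5, 9, 7, 8, 6, 10, 1, 12, 11]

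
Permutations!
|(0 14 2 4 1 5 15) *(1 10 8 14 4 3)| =|(0 4 10 8 14 2 3 1 5 15)| =10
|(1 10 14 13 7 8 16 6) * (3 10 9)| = 10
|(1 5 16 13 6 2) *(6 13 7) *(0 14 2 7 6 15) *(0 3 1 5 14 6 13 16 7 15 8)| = |(0 6 15 3 1 14 2 5 7 8)(13 16)| = 10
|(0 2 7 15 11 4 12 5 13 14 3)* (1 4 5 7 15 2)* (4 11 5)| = 12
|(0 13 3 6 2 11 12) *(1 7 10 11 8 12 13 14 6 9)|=42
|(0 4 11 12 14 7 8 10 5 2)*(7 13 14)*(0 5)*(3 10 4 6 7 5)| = 22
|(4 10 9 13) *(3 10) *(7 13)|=6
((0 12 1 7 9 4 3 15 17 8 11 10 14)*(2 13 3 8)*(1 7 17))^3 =[9, 13, 15, 17, 10, 5, 6, 8, 14, 11, 12, 0, 4, 1, 7, 2, 16, 3] =(0 9 11)(1 13)(2 15)(3 17)(4 10 12)(7 8 14)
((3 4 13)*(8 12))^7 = (3 4 13)(8 12) = [0, 1, 2, 4, 13, 5, 6, 7, 12, 9, 10, 11, 8, 3]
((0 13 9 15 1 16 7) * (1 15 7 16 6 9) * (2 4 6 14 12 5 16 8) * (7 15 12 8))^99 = (0 13 1 14 8 2 4 6 9 15 12 5 16 7) = [13, 14, 4, 3, 6, 16, 9, 0, 2, 15, 10, 11, 5, 1, 8, 12, 7]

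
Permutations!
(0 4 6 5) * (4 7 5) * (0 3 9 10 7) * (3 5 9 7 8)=(3 7 9 10 8)(4 6)=[0, 1, 2, 7, 6, 5, 4, 9, 3, 10, 8]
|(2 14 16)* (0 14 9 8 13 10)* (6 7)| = |(0 14 16 2 9 8 13 10)(6 7)| = 8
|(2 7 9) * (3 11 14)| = 3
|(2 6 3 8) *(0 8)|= 5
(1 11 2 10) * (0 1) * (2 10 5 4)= (0 1 11 10)(2 5 4)= [1, 11, 5, 3, 2, 4, 6, 7, 8, 9, 0, 10]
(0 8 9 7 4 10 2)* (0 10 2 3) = (0 8 9 7 4 2 10 3) = [8, 1, 10, 0, 2, 5, 6, 4, 9, 7, 3]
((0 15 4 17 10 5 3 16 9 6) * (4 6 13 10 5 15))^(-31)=(0 17 3 9 10 6 4 5 16 13 15)=[17, 1, 2, 9, 5, 16, 4, 7, 8, 10, 6, 11, 12, 15, 14, 0, 13, 3]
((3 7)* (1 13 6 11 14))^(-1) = [0, 14, 2, 7, 4, 5, 13, 3, 8, 9, 10, 6, 12, 1, 11] = (1 14 11 6 13)(3 7)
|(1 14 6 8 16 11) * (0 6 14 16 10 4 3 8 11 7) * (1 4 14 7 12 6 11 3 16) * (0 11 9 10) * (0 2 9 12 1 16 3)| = 18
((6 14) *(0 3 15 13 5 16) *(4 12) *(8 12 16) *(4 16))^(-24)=(16)=[0, 1, 2, 3, 4, 5, 6, 7, 8, 9, 10, 11, 12, 13, 14, 15, 16]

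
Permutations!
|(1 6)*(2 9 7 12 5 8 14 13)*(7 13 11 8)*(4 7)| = 12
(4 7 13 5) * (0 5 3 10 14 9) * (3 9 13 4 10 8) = [5, 1, 2, 8, 7, 10, 6, 4, 3, 0, 14, 11, 12, 9, 13] = (0 5 10 14 13 9)(3 8)(4 7)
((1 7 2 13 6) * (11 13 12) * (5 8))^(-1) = (1 6 13 11 12 2 7)(5 8) = [0, 6, 7, 3, 4, 8, 13, 1, 5, 9, 10, 12, 2, 11]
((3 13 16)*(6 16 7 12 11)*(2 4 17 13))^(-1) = (2 3 16 6 11 12 7 13 17 4) = [0, 1, 3, 16, 2, 5, 11, 13, 8, 9, 10, 12, 7, 17, 14, 15, 6, 4]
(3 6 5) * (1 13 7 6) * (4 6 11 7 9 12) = [0, 13, 2, 1, 6, 3, 5, 11, 8, 12, 10, 7, 4, 9] = (1 13 9 12 4 6 5 3)(7 11)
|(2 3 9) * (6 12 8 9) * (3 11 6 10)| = 6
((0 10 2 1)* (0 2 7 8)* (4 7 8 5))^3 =(10)(1 2) =[0, 2, 1, 3, 4, 5, 6, 7, 8, 9, 10]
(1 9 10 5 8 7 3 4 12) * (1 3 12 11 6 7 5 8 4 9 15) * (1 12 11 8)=(1 15 12 3 9 10)(4 8 5)(6 7 11)=[0, 15, 2, 9, 8, 4, 7, 11, 5, 10, 1, 6, 3, 13, 14, 12]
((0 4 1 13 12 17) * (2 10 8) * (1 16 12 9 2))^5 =(17)(1 8 10 2 9 13) =[0, 8, 9, 3, 4, 5, 6, 7, 10, 13, 2, 11, 12, 1, 14, 15, 16, 17]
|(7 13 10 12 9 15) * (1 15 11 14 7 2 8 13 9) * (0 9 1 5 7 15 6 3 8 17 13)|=16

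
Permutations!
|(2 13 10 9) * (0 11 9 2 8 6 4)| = 6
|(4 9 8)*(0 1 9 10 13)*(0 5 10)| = |(0 1 9 8 4)(5 10 13)| = 15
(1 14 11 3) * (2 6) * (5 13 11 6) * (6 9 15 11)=(1 14 9 15 11 3)(2 5 13 6)=[0, 14, 5, 1, 4, 13, 2, 7, 8, 15, 10, 3, 12, 6, 9, 11]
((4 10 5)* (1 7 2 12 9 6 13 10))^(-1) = (1 4 5 10 13 6 9 12 2 7) = [0, 4, 7, 3, 5, 10, 9, 1, 8, 12, 13, 11, 2, 6]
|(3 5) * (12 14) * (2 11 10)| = 6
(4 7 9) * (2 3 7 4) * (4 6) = (2 3 7 9)(4 6) = [0, 1, 3, 7, 6, 5, 4, 9, 8, 2]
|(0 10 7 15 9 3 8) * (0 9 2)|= |(0 10 7 15 2)(3 8 9)|= 15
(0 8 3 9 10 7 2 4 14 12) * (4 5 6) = (0 8 3 9 10 7 2 5 6 4 14 12) = [8, 1, 5, 9, 14, 6, 4, 2, 3, 10, 7, 11, 0, 13, 12]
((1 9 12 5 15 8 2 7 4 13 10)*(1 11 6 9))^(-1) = [0, 1, 8, 3, 7, 12, 11, 2, 15, 6, 13, 10, 9, 4, 14, 5] = (2 8 15 5 12 9 6 11 10 13 4 7)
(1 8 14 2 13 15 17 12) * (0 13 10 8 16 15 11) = [13, 16, 10, 3, 4, 5, 6, 7, 14, 9, 8, 0, 1, 11, 2, 17, 15, 12] = (0 13 11)(1 16 15 17 12)(2 10 8 14)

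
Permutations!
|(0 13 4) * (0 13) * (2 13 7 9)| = 5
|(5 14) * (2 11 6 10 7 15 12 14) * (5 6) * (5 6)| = |(2 11 6 10 7 15 12 14 5)| = 9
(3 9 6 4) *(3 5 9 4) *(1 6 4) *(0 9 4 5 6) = (0 9 5 4 6 3 1) = [9, 0, 2, 1, 6, 4, 3, 7, 8, 5]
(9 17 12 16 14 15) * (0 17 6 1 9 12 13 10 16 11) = (0 17 13 10 16 14 15 12 11)(1 9 6) = [17, 9, 2, 3, 4, 5, 1, 7, 8, 6, 16, 0, 11, 10, 15, 12, 14, 13]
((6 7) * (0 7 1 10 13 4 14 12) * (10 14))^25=[7, 14, 2, 3, 10, 5, 1, 6, 8, 9, 13, 11, 0, 4, 12]=(0 7 6 1 14 12)(4 10 13)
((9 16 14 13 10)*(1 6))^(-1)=(1 6)(9 10 13 14 16)=[0, 6, 2, 3, 4, 5, 1, 7, 8, 10, 13, 11, 12, 14, 16, 15, 9]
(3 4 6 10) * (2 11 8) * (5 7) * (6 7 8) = [0, 1, 11, 4, 7, 8, 10, 5, 2, 9, 3, 6] = (2 11 6 10 3 4 7 5 8)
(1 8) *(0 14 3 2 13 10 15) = (0 14 3 2 13 10 15)(1 8) = [14, 8, 13, 2, 4, 5, 6, 7, 1, 9, 15, 11, 12, 10, 3, 0]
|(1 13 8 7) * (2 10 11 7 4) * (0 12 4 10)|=|(0 12 4 2)(1 13 8 10 11 7)|=12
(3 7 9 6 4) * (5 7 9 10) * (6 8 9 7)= (3 7 10 5 6 4)(8 9)= [0, 1, 2, 7, 3, 6, 4, 10, 9, 8, 5]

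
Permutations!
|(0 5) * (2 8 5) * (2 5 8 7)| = |(8)(0 5)(2 7)| = 2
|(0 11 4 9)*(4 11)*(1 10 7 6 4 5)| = |(11)(0 5 1 10 7 6 4 9)| = 8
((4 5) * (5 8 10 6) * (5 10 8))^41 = (4 5)(6 10) = [0, 1, 2, 3, 5, 4, 10, 7, 8, 9, 6]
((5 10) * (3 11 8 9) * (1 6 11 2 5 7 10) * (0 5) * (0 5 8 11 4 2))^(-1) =(11)(0 3 9 8)(1 5 2 4 6)(7 10) =[3, 5, 4, 9, 6, 2, 1, 10, 0, 8, 7, 11]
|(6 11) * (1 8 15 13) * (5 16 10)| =12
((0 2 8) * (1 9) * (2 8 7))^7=(0 8)(1 9)(2 7)=[8, 9, 7, 3, 4, 5, 6, 2, 0, 1]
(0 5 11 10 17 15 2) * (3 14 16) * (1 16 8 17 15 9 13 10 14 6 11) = (0 5 1 16 3 6 11 14 8 17 9 13 10 15 2) = [5, 16, 0, 6, 4, 1, 11, 7, 17, 13, 15, 14, 12, 10, 8, 2, 3, 9]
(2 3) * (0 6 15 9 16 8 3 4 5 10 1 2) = (0 6 15 9 16 8 3)(1 2 4 5 10) = [6, 2, 4, 0, 5, 10, 15, 7, 3, 16, 1, 11, 12, 13, 14, 9, 8]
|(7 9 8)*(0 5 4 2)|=12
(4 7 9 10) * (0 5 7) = [5, 1, 2, 3, 0, 7, 6, 9, 8, 10, 4] = (0 5 7 9 10 4)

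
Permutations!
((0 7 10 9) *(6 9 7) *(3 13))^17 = (0 9 6)(3 13)(7 10) = [9, 1, 2, 13, 4, 5, 0, 10, 8, 6, 7, 11, 12, 3]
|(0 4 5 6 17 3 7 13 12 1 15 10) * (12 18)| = 13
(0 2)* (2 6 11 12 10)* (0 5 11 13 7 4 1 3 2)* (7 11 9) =(0 6 13 11 12 10)(1 3 2 5 9 7 4) =[6, 3, 5, 2, 1, 9, 13, 4, 8, 7, 0, 12, 10, 11]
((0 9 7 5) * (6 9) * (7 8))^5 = (0 5 7 8 9 6) = [5, 1, 2, 3, 4, 7, 0, 8, 9, 6]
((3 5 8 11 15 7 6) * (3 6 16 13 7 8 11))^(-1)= (3 8 15 11 5)(7 13 16)= [0, 1, 2, 8, 4, 3, 6, 13, 15, 9, 10, 5, 12, 16, 14, 11, 7]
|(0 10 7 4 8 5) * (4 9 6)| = |(0 10 7 9 6 4 8 5)| = 8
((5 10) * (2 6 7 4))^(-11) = [0, 1, 6, 3, 2, 10, 7, 4, 8, 9, 5] = (2 6 7 4)(5 10)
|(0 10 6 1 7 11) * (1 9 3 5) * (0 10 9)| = |(0 9 3 5 1 7 11 10 6)| = 9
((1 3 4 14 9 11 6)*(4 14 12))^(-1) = (1 6 11 9 14 3)(4 12) = [0, 6, 2, 1, 12, 5, 11, 7, 8, 14, 10, 9, 4, 13, 3]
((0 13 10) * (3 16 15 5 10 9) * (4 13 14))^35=[3, 1, 2, 0, 15, 13, 6, 7, 8, 10, 9, 11, 12, 5, 16, 4, 14]=(0 3)(4 15)(5 13)(9 10)(14 16)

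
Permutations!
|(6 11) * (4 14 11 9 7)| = 6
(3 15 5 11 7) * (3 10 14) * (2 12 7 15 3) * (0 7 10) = (0 7)(2 12 10 14)(5 11 15) = [7, 1, 12, 3, 4, 11, 6, 0, 8, 9, 14, 15, 10, 13, 2, 5]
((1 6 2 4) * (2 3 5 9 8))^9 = (1 6 3 5 9 8 2 4) = [0, 6, 4, 5, 1, 9, 3, 7, 2, 8]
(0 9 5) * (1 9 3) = (0 3 1 9 5) = [3, 9, 2, 1, 4, 0, 6, 7, 8, 5]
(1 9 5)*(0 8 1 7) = (0 8 1 9 5 7) = [8, 9, 2, 3, 4, 7, 6, 0, 1, 5]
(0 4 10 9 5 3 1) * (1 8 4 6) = [6, 0, 2, 8, 10, 3, 1, 7, 4, 5, 9] = (0 6 1)(3 8 4 10 9 5)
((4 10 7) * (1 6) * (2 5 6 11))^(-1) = (1 6 5 2 11)(4 7 10) = [0, 6, 11, 3, 7, 2, 5, 10, 8, 9, 4, 1]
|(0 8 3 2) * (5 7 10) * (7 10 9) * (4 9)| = |(0 8 3 2)(4 9 7)(5 10)| = 12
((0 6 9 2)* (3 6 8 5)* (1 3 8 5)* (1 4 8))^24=(0 3 2 1 9 5 6)=[3, 9, 1, 2, 4, 6, 0, 7, 8, 5]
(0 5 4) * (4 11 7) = (0 5 11 7 4) = [5, 1, 2, 3, 0, 11, 6, 4, 8, 9, 10, 7]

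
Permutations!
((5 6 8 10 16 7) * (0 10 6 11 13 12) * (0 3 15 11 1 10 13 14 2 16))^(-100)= (0 15 16 10 3 2 1 12 14 5 13 11 7)= [15, 12, 1, 2, 4, 13, 6, 0, 8, 9, 3, 7, 14, 11, 5, 16, 10]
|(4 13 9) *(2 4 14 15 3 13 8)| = 15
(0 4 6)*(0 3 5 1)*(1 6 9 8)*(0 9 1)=[4, 9, 2, 5, 1, 6, 3, 7, 0, 8]=(0 4 1 9 8)(3 5 6)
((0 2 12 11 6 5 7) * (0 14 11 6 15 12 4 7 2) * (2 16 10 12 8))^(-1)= (2 8 15 11 14 7 4)(5 6 12 10 16)= [0, 1, 8, 3, 2, 6, 12, 4, 15, 9, 16, 14, 10, 13, 7, 11, 5]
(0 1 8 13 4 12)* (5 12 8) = (0 1 5 12)(4 8 13) = [1, 5, 2, 3, 8, 12, 6, 7, 13, 9, 10, 11, 0, 4]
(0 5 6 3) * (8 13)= (0 5 6 3)(8 13)= [5, 1, 2, 0, 4, 6, 3, 7, 13, 9, 10, 11, 12, 8]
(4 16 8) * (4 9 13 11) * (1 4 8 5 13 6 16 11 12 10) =(1 4 11 8 9 6 16 5 13 12 10) =[0, 4, 2, 3, 11, 13, 16, 7, 9, 6, 1, 8, 10, 12, 14, 15, 5]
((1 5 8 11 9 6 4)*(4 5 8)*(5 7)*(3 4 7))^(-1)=(1 4 3 6 9 11 8)(5 7)=[0, 4, 2, 6, 3, 7, 9, 5, 1, 11, 10, 8]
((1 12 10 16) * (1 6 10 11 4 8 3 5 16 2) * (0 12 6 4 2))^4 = [1, 12, 0, 8, 16, 3, 11, 7, 4, 9, 2, 10, 6, 13, 14, 15, 5] = (0 1 12 6 11 10 2)(3 8 4 16 5)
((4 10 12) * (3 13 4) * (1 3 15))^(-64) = (1 15 12 10 4 13 3) = [0, 15, 2, 1, 13, 5, 6, 7, 8, 9, 4, 11, 10, 3, 14, 12]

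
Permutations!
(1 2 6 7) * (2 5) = (1 5 2 6 7) = [0, 5, 6, 3, 4, 2, 7, 1]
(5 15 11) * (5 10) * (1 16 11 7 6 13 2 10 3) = (1 16 11 3)(2 10 5 15 7 6 13) = [0, 16, 10, 1, 4, 15, 13, 6, 8, 9, 5, 3, 12, 2, 14, 7, 11]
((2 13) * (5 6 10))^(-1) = [0, 1, 13, 3, 4, 10, 5, 7, 8, 9, 6, 11, 12, 2] = (2 13)(5 10 6)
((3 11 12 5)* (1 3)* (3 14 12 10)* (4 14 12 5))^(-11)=(1 5 14 4 12)(3 11 10)=[0, 5, 2, 11, 12, 14, 6, 7, 8, 9, 3, 10, 1, 13, 4]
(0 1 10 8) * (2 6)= [1, 10, 6, 3, 4, 5, 2, 7, 0, 9, 8]= (0 1 10 8)(2 6)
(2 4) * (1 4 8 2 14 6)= [0, 4, 8, 3, 14, 5, 1, 7, 2, 9, 10, 11, 12, 13, 6]= (1 4 14 6)(2 8)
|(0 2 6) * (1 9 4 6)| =|(0 2 1 9 4 6)| =6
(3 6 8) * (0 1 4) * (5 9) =(0 1 4)(3 6 8)(5 9) =[1, 4, 2, 6, 0, 9, 8, 7, 3, 5]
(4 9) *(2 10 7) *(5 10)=(2 5 10 7)(4 9)=[0, 1, 5, 3, 9, 10, 6, 2, 8, 4, 7]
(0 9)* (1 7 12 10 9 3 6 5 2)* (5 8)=[3, 7, 1, 6, 4, 2, 8, 12, 5, 0, 9, 11, 10]=(0 3 6 8 5 2 1 7 12 10 9)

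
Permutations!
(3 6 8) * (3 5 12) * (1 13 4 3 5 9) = (1 13 4 3 6 8 9)(5 12) = [0, 13, 2, 6, 3, 12, 8, 7, 9, 1, 10, 11, 5, 4]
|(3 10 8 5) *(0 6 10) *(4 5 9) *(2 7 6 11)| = |(0 11 2 7 6 10 8 9 4 5 3)| = 11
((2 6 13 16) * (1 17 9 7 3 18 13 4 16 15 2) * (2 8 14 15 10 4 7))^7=(1 18 9 10 6 16 3 17 13 2 4 7)(8 14 15)=[0, 18, 4, 17, 7, 5, 16, 1, 14, 10, 6, 11, 12, 2, 15, 8, 3, 13, 9]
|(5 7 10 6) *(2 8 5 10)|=|(2 8 5 7)(6 10)|=4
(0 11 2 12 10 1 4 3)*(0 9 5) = (0 11 2 12 10 1 4 3 9 5) = [11, 4, 12, 9, 3, 0, 6, 7, 8, 5, 1, 2, 10]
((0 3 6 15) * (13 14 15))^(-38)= (0 14 6)(3 15 13)= [14, 1, 2, 15, 4, 5, 0, 7, 8, 9, 10, 11, 12, 3, 6, 13]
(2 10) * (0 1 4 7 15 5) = [1, 4, 10, 3, 7, 0, 6, 15, 8, 9, 2, 11, 12, 13, 14, 5] = (0 1 4 7 15 5)(2 10)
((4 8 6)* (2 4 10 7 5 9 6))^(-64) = [0, 1, 8, 3, 2, 9, 10, 5, 4, 6, 7] = (2 8 4)(5 9 6 10 7)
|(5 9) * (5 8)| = |(5 9 8)| = 3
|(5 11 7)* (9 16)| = |(5 11 7)(9 16)| = 6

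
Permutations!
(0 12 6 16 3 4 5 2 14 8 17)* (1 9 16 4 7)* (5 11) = (0 12 6 4 11 5 2 14 8 17)(1 9 16 3 7) = [12, 9, 14, 7, 11, 2, 4, 1, 17, 16, 10, 5, 6, 13, 8, 15, 3, 0]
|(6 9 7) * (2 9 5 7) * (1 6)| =4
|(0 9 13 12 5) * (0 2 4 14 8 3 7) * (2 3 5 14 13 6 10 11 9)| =|(0 2 4 13 12 14 8 5 3 7)(6 10 11 9)| =20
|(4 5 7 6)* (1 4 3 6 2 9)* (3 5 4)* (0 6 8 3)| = |(0 6 5 7 2 9 1)(3 8)| = 14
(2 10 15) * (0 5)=(0 5)(2 10 15)=[5, 1, 10, 3, 4, 0, 6, 7, 8, 9, 15, 11, 12, 13, 14, 2]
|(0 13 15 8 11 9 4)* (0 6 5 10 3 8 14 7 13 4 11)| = 28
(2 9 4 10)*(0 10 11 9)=[10, 1, 0, 3, 11, 5, 6, 7, 8, 4, 2, 9]=(0 10 2)(4 11 9)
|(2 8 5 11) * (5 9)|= 5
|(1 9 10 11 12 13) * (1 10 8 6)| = 4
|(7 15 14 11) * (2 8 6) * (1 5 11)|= |(1 5 11 7 15 14)(2 8 6)|= 6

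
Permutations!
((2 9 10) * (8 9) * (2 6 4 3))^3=(2 10 3 9 4 8 6)=[0, 1, 10, 9, 8, 5, 2, 7, 6, 4, 3]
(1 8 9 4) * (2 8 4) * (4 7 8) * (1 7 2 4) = (1 2)(4 7 8 9) = [0, 2, 1, 3, 7, 5, 6, 8, 9, 4]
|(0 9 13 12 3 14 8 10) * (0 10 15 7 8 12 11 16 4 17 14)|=|(0 9 13 11 16 4 17 14 12 3)(7 8 15)|=30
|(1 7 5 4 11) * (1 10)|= 6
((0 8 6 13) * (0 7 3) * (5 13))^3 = (0 5 3 6 7 8 13) = [5, 1, 2, 6, 4, 3, 7, 8, 13, 9, 10, 11, 12, 0]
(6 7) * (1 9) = (1 9)(6 7) = [0, 9, 2, 3, 4, 5, 7, 6, 8, 1]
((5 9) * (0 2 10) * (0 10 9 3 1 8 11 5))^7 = (0 2 9)(1 11 3 8 5) = [2, 11, 9, 8, 4, 1, 6, 7, 5, 0, 10, 3]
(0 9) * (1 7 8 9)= (0 1 7 8 9)= [1, 7, 2, 3, 4, 5, 6, 8, 9, 0]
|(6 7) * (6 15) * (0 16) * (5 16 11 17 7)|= |(0 11 17 7 15 6 5 16)|= 8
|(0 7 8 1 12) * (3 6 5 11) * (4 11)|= |(0 7 8 1 12)(3 6 5 4 11)|= 5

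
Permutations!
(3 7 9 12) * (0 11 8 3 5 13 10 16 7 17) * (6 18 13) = (0 11 8 3 17)(5 6 18 13 10 16 7 9 12) = [11, 1, 2, 17, 4, 6, 18, 9, 3, 12, 16, 8, 5, 10, 14, 15, 7, 0, 13]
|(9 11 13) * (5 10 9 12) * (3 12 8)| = 8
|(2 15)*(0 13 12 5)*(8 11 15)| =4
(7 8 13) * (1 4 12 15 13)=(1 4 12 15 13 7 8)=[0, 4, 2, 3, 12, 5, 6, 8, 1, 9, 10, 11, 15, 7, 14, 13]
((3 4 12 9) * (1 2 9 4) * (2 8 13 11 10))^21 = (1 2 13 3 10 8 9 11)(4 12) = [0, 2, 13, 10, 12, 5, 6, 7, 9, 11, 8, 1, 4, 3]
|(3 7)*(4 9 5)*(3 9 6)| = 6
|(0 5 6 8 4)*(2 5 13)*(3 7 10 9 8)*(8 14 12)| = 13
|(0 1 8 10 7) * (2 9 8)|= |(0 1 2 9 8 10 7)|= 7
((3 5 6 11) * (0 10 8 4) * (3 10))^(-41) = [4, 1, 2, 0, 8, 3, 5, 7, 10, 9, 11, 6] = (0 4 8 10 11 6 5 3)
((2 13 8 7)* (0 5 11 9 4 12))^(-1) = (0 12 4 9 11 5)(2 7 8 13) = [12, 1, 7, 3, 9, 0, 6, 8, 13, 11, 10, 5, 4, 2]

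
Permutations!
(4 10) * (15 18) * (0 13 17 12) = [13, 1, 2, 3, 10, 5, 6, 7, 8, 9, 4, 11, 0, 17, 14, 18, 16, 12, 15] = (0 13 17 12)(4 10)(15 18)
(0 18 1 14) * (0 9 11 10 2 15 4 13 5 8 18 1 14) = (0 1)(2 15 4 13 5 8 18 14 9 11 10) = [1, 0, 15, 3, 13, 8, 6, 7, 18, 11, 2, 10, 12, 5, 9, 4, 16, 17, 14]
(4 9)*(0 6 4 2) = (0 6 4 9 2) = [6, 1, 0, 3, 9, 5, 4, 7, 8, 2]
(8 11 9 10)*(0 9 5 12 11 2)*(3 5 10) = (0 9 3 5 12 11 10 8 2) = [9, 1, 0, 5, 4, 12, 6, 7, 2, 3, 8, 10, 11]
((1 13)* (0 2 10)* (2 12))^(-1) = (0 10 2 12)(1 13) = [10, 13, 12, 3, 4, 5, 6, 7, 8, 9, 2, 11, 0, 1]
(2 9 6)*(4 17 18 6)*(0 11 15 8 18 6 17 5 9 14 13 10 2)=(0 11 15 8 18 17 6)(2 14 13 10)(4 5 9)=[11, 1, 14, 3, 5, 9, 0, 7, 18, 4, 2, 15, 12, 10, 13, 8, 16, 6, 17]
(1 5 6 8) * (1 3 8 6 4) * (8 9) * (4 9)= [0, 5, 2, 4, 1, 9, 6, 7, 3, 8]= (1 5 9 8 3 4)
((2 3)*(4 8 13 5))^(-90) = (4 13)(5 8) = [0, 1, 2, 3, 13, 8, 6, 7, 5, 9, 10, 11, 12, 4]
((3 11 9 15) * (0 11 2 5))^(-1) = (0 5 2 3 15 9 11) = [5, 1, 3, 15, 4, 2, 6, 7, 8, 11, 10, 0, 12, 13, 14, 9]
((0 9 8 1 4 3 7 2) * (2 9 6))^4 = [6, 9, 0, 1, 8, 5, 2, 4, 7, 3] = (0 6 2)(1 9 3)(4 8 7)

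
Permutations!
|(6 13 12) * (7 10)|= 6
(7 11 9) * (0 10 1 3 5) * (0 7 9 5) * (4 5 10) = [4, 3, 2, 0, 5, 7, 6, 11, 8, 9, 1, 10] = (0 4 5 7 11 10 1 3)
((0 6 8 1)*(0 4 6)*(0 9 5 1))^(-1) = (0 8 6 4 1 5 9) = [8, 5, 2, 3, 1, 9, 4, 7, 6, 0]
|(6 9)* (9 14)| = 3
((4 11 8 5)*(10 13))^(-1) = (4 5 8 11)(10 13) = [0, 1, 2, 3, 5, 8, 6, 7, 11, 9, 13, 4, 12, 10]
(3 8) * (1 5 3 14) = (1 5 3 8 14) = [0, 5, 2, 8, 4, 3, 6, 7, 14, 9, 10, 11, 12, 13, 1]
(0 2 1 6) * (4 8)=(0 2 1 6)(4 8)=[2, 6, 1, 3, 8, 5, 0, 7, 4]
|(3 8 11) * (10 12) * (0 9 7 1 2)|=30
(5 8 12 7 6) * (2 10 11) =(2 10 11)(5 8 12 7 6) =[0, 1, 10, 3, 4, 8, 5, 6, 12, 9, 11, 2, 7]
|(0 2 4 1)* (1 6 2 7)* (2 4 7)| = 4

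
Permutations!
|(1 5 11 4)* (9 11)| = |(1 5 9 11 4)| = 5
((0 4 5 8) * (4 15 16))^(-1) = [8, 1, 2, 3, 16, 4, 6, 7, 5, 9, 10, 11, 12, 13, 14, 0, 15] = (0 8 5 4 16 15)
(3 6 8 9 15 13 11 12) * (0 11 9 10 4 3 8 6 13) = [11, 1, 2, 13, 3, 5, 6, 7, 10, 15, 4, 12, 8, 9, 14, 0] = (0 11 12 8 10 4 3 13 9 15)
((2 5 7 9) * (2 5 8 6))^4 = [0, 1, 8, 3, 4, 7, 2, 9, 6, 5] = (2 8 6)(5 7 9)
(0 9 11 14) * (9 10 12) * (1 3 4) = (0 10 12 9 11 14)(1 3 4) = [10, 3, 2, 4, 1, 5, 6, 7, 8, 11, 12, 14, 9, 13, 0]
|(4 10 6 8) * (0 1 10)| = 6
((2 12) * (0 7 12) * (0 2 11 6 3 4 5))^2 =(0 12 6 4)(3 5 7 11) =[12, 1, 2, 5, 0, 7, 4, 11, 8, 9, 10, 3, 6]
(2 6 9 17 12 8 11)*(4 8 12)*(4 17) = (17)(2 6 9 4 8 11) = [0, 1, 6, 3, 8, 5, 9, 7, 11, 4, 10, 2, 12, 13, 14, 15, 16, 17]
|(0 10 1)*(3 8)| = |(0 10 1)(3 8)| = 6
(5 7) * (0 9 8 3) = (0 9 8 3)(5 7) = [9, 1, 2, 0, 4, 7, 6, 5, 3, 8]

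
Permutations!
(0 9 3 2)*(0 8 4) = [9, 1, 8, 2, 0, 5, 6, 7, 4, 3] = (0 9 3 2 8 4)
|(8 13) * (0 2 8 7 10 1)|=|(0 2 8 13 7 10 1)|=7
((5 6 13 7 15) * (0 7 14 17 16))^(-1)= (0 16 17 14 13 6 5 15 7)= [16, 1, 2, 3, 4, 15, 5, 0, 8, 9, 10, 11, 12, 6, 13, 7, 17, 14]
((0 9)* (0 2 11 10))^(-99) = (0 9 2 11 10) = [9, 1, 11, 3, 4, 5, 6, 7, 8, 2, 0, 10]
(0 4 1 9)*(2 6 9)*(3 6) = (0 4 1 2 3 6 9) = [4, 2, 3, 6, 1, 5, 9, 7, 8, 0]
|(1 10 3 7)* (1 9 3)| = |(1 10)(3 7 9)| = 6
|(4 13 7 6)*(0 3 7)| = |(0 3 7 6 4 13)| = 6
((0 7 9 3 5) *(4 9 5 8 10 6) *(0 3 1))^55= (0 10)(1 8)(3 9)(4 5)(6 7)= [10, 8, 2, 9, 5, 4, 7, 6, 1, 3, 0]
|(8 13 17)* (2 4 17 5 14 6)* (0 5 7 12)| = 11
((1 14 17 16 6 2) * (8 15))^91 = (1 14 17 16 6 2)(8 15) = [0, 14, 1, 3, 4, 5, 2, 7, 15, 9, 10, 11, 12, 13, 17, 8, 6, 16]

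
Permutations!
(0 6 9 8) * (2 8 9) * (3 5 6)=[3, 1, 8, 5, 4, 6, 2, 7, 0, 9]=(9)(0 3 5 6 2 8)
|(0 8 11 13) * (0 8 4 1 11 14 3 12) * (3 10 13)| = |(0 4 1 11 3 12)(8 14 10 13)| = 12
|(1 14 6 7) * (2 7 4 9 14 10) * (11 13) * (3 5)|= |(1 10 2 7)(3 5)(4 9 14 6)(11 13)|= 4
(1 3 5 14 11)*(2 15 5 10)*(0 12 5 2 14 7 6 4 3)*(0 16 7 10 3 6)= (0 12 5 10 14 11 1 16 7)(2 15)(4 6)= [12, 16, 15, 3, 6, 10, 4, 0, 8, 9, 14, 1, 5, 13, 11, 2, 7]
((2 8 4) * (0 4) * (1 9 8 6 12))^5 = [1, 2, 8, 3, 9, 5, 0, 7, 12, 6, 10, 11, 4] = (0 1 2 8 12 4 9 6)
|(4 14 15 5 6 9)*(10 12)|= 6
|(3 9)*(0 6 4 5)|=|(0 6 4 5)(3 9)|=4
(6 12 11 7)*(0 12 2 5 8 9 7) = (0 12 11)(2 5 8 9 7 6) = [12, 1, 5, 3, 4, 8, 2, 6, 9, 7, 10, 0, 11]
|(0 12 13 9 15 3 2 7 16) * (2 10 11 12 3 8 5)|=|(0 3 10 11 12 13 9 15 8 5 2 7 16)|=13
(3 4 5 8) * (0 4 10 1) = (0 4 5 8 3 10 1) = [4, 0, 2, 10, 5, 8, 6, 7, 3, 9, 1]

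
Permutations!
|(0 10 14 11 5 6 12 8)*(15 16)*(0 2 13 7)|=|(0 10 14 11 5 6 12 8 2 13 7)(15 16)|=22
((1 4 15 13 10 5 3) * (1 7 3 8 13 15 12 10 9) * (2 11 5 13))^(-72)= [0, 1, 2, 3, 4, 5, 6, 7, 8, 9, 10, 11, 12, 13, 14, 15]= (15)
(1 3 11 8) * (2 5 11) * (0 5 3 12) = (0 5 11 8 1 12)(2 3) = [5, 12, 3, 2, 4, 11, 6, 7, 1, 9, 10, 8, 0]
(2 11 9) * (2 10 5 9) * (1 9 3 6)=[0, 9, 11, 6, 4, 3, 1, 7, 8, 10, 5, 2]=(1 9 10 5 3 6)(2 11)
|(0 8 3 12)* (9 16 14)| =|(0 8 3 12)(9 16 14)| =12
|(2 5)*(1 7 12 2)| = |(1 7 12 2 5)| = 5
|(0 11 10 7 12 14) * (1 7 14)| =12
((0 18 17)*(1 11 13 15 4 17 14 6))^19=[17, 6, 2, 3, 15, 5, 14, 7, 8, 9, 10, 1, 12, 11, 18, 13, 16, 4, 0]=(0 17 4 15 13 11 1 6 14 18)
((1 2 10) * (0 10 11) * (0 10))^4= (11)= [0, 1, 2, 3, 4, 5, 6, 7, 8, 9, 10, 11]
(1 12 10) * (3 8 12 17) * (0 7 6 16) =(0 7 6 16)(1 17 3 8 12 10) =[7, 17, 2, 8, 4, 5, 16, 6, 12, 9, 1, 11, 10, 13, 14, 15, 0, 3]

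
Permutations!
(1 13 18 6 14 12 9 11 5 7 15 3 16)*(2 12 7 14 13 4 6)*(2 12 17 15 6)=(1 4 2 17 15 3 16)(5 14 7 6 13 18 12 9 11)=[0, 4, 17, 16, 2, 14, 13, 6, 8, 11, 10, 5, 9, 18, 7, 3, 1, 15, 12]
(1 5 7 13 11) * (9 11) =(1 5 7 13 9 11) =[0, 5, 2, 3, 4, 7, 6, 13, 8, 11, 10, 1, 12, 9]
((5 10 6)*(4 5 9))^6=(4 5 10 6 9)=[0, 1, 2, 3, 5, 10, 9, 7, 8, 4, 6]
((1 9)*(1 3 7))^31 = (1 7 3 9) = [0, 7, 2, 9, 4, 5, 6, 3, 8, 1]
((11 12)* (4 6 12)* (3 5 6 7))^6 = (3 7 4 11 12 6 5) = [0, 1, 2, 7, 11, 3, 5, 4, 8, 9, 10, 12, 6]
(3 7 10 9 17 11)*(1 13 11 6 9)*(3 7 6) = (1 13 11 7 10)(3 6 9 17) = [0, 13, 2, 6, 4, 5, 9, 10, 8, 17, 1, 7, 12, 11, 14, 15, 16, 3]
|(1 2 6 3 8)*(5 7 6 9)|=|(1 2 9 5 7 6 3 8)|=8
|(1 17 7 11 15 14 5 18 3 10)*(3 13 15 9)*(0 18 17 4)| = 14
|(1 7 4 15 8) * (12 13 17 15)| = |(1 7 4 12 13 17 15 8)| = 8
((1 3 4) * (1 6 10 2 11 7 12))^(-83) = (1 7 2 6 3 12 11 10 4) = [0, 7, 6, 12, 1, 5, 3, 2, 8, 9, 4, 10, 11]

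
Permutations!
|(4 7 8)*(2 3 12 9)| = |(2 3 12 9)(4 7 8)| = 12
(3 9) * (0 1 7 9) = [1, 7, 2, 0, 4, 5, 6, 9, 8, 3] = (0 1 7 9 3)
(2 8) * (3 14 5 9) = (2 8)(3 14 5 9) = [0, 1, 8, 14, 4, 9, 6, 7, 2, 3, 10, 11, 12, 13, 5]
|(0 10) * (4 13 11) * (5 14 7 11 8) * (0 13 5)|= |(0 10 13 8)(4 5 14 7 11)|= 20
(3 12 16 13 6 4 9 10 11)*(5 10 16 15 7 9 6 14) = [0, 1, 2, 12, 6, 10, 4, 9, 8, 16, 11, 3, 15, 14, 5, 7, 13] = (3 12 15 7 9 16 13 14 5 10 11)(4 6)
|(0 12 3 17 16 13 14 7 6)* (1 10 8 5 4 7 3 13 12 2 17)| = |(0 2 17 16 12 13 14 3 1 10 8 5 4 7 6)| = 15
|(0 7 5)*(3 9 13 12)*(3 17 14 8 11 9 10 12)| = |(0 7 5)(3 10 12 17 14 8 11 9 13)| = 9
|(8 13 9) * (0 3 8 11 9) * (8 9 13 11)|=6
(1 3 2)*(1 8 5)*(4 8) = (1 3 2 4 8 5) = [0, 3, 4, 2, 8, 1, 6, 7, 5]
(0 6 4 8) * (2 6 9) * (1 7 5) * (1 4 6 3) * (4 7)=(0 9 2 3 1 4 8)(5 7)=[9, 4, 3, 1, 8, 7, 6, 5, 0, 2]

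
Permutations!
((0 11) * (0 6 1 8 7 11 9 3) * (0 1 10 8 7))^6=(0 6 1)(3 8 11)(7 9 10)=[6, 0, 2, 8, 4, 5, 1, 9, 11, 10, 7, 3]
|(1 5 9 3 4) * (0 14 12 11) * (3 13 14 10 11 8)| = 9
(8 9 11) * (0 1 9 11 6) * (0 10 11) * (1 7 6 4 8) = (0 7 6 10 11 1 9 4 8) = [7, 9, 2, 3, 8, 5, 10, 6, 0, 4, 11, 1]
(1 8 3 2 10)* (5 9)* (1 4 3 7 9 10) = (1 8 7 9 5 10 4 3 2) = [0, 8, 1, 2, 3, 10, 6, 9, 7, 5, 4]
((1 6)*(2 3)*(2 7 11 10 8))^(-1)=(1 6)(2 8 10 11 7 3)=[0, 6, 8, 2, 4, 5, 1, 3, 10, 9, 11, 7]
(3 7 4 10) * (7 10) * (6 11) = (3 10)(4 7)(6 11) = [0, 1, 2, 10, 7, 5, 11, 4, 8, 9, 3, 6]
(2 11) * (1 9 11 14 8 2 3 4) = (1 9 11 3 4)(2 14 8) = [0, 9, 14, 4, 1, 5, 6, 7, 2, 11, 10, 3, 12, 13, 8]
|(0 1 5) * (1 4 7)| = 5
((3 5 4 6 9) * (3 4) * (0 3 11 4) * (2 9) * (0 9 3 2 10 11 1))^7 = (0 3 1 2 5)(4 11 10 6) = [3, 2, 5, 1, 11, 0, 4, 7, 8, 9, 6, 10]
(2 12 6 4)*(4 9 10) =(2 12 6 9 10 4) =[0, 1, 12, 3, 2, 5, 9, 7, 8, 10, 4, 11, 6]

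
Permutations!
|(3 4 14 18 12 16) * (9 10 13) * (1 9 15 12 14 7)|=|(1 9 10 13 15 12 16 3 4 7)(14 18)|=10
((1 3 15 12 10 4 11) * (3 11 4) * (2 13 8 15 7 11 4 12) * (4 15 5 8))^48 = (1 7 10 4 2)(3 12 13 15 11) = [0, 7, 1, 12, 2, 5, 6, 10, 8, 9, 4, 3, 13, 15, 14, 11]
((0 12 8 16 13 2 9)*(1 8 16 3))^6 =(16) =[0, 1, 2, 3, 4, 5, 6, 7, 8, 9, 10, 11, 12, 13, 14, 15, 16]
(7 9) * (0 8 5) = (0 8 5)(7 9) = [8, 1, 2, 3, 4, 0, 6, 9, 5, 7]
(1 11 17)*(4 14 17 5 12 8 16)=(1 11 5 12 8 16 4 14 17)=[0, 11, 2, 3, 14, 12, 6, 7, 16, 9, 10, 5, 8, 13, 17, 15, 4, 1]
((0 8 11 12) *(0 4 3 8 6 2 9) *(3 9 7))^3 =(0 7 11 9 2 8 4 6 3 12) =[7, 1, 8, 12, 6, 5, 3, 11, 4, 2, 10, 9, 0]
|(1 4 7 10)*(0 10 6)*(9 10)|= 7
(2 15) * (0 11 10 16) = (0 11 10 16)(2 15) = [11, 1, 15, 3, 4, 5, 6, 7, 8, 9, 16, 10, 12, 13, 14, 2, 0]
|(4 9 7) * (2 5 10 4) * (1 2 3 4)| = |(1 2 5 10)(3 4 9 7)| = 4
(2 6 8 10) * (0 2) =(0 2 6 8 10) =[2, 1, 6, 3, 4, 5, 8, 7, 10, 9, 0]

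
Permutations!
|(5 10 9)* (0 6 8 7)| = 12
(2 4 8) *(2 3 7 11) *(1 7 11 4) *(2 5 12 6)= (1 7 4 8 3 11 5 12 6 2)= [0, 7, 1, 11, 8, 12, 2, 4, 3, 9, 10, 5, 6]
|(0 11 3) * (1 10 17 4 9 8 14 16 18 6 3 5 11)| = 12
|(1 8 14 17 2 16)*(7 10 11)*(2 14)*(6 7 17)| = 12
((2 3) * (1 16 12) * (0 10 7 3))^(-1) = [2, 12, 3, 7, 4, 5, 6, 10, 8, 9, 0, 11, 16, 13, 14, 15, 1] = (0 2 3 7 10)(1 12 16)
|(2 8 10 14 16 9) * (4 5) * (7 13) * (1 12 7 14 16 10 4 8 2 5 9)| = |(1 12 7 13 14 10 16)(4 9 5 8)| = 28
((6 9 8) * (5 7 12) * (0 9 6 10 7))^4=(0 7 9 12 8 5 10)=[7, 1, 2, 3, 4, 10, 6, 9, 5, 12, 0, 11, 8]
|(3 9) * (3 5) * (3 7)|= |(3 9 5 7)|= 4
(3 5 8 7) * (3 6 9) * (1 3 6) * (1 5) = (1 3)(5 8 7)(6 9) = [0, 3, 2, 1, 4, 8, 9, 5, 7, 6]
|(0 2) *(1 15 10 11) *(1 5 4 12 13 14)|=18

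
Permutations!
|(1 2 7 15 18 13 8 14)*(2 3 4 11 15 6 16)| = |(1 3 4 11 15 18 13 8 14)(2 7 6 16)| = 36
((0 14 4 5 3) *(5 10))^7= (0 14 4 10 5 3)= [14, 1, 2, 0, 10, 3, 6, 7, 8, 9, 5, 11, 12, 13, 4]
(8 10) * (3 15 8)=(3 15 8 10)=[0, 1, 2, 15, 4, 5, 6, 7, 10, 9, 3, 11, 12, 13, 14, 8]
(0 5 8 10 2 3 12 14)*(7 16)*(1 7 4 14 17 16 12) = (0 5 8 10 2 3 1 7 12 17 16 4 14) = [5, 7, 3, 1, 14, 8, 6, 12, 10, 9, 2, 11, 17, 13, 0, 15, 4, 16]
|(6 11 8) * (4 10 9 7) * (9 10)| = 3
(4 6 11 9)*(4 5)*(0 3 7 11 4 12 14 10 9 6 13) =[3, 1, 2, 7, 13, 12, 4, 11, 8, 5, 9, 6, 14, 0, 10] =(0 3 7 11 6 4 13)(5 12 14 10 9)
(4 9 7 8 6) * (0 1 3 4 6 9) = (0 1 3 4)(7 8 9) = [1, 3, 2, 4, 0, 5, 6, 8, 9, 7]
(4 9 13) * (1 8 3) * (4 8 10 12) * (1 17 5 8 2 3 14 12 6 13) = (1 10 6 13 2 3 17 5 8 14 12 4 9) = [0, 10, 3, 17, 9, 8, 13, 7, 14, 1, 6, 11, 4, 2, 12, 15, 16, 5]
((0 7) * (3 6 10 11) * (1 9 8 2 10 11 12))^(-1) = (0 7)(1 12 10 2 8 9)(3 11 6) = [7, 12, 8, 11, 4, 5, 3, 0, 9, 1, 2, 6, 10]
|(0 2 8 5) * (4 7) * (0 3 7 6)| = |(0 2 8 5 3 7 4 6)| = 8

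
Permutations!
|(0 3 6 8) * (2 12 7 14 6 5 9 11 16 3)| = |(0 2 12 7 14 6 8)(3 5 9 11 16)| = 35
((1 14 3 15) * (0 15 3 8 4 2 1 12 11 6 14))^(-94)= (0 8 12 2 6)(1 14 15 4 11)= [8, 14, 6, 3, 11, 5, 0, 7, 12, 9, 10, 1, 2, 13, 15, 4]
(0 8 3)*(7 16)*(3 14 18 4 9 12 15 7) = (0 8 14 18 4 9 12 15 7 16 3) = [8, 1, 2, 0, 9, 5, 6, 16, 14, 12, 10, 11, 15, 13, 18, 7, 3, 17, 4]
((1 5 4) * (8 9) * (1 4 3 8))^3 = (1 8 5 9 3) = [0, 8, 2, 1, 4, 9, 6, 7, 5, 3]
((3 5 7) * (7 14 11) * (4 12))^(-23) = (3 14 7 5 11)(4 12) = [0, 1, 2, 14, 12, 11, 6, 5, 8, 9, 10, 3, 4, 13, 7]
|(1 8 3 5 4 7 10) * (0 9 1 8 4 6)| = 10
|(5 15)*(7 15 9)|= 4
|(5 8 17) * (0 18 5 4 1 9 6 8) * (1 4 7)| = 6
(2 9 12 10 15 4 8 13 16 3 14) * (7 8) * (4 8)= (2 9 12 10 15 8 13 16 3 14)(4 7)= [0, 1, 9, 14, 7, 5, 6, 4, 13, 12, 15, 11, 10, 16, 2, 8, 3]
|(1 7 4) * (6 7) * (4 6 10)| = 6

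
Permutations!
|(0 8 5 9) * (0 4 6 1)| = 7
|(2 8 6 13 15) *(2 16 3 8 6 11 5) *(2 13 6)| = |(3 8 11 5 13 15 16)| = 7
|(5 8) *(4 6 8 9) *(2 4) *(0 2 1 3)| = 9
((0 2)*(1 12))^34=(12)=[0, 1, 2, 3, 4, 5, 6, 7, 8, 9, 10, 11, 12]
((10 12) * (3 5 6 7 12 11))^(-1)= [0, 1, 2, 11, 4, 3, 5, 6, 8, 9, 12, 10, 7]= (3 11 10 12 7 6 5)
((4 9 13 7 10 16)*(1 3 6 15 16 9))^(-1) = (1 4 16 15 6 3)(7 13 9 10) = [0, 4, 2, 1, 16, 5, 3, 13, 8, 10, 7, 11, 12, 9, 14, 6, 15]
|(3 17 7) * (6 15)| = 6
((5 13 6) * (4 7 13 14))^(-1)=[0, 1, 2, 3, 14, 6, 13, 4, 8, 9, 10, 11, 12, 7, 5]=(4 14 5 6 13 7)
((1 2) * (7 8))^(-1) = (1 2)(7 8) = [0, 2, 1, 3, 4, 5, 6, 8, 7]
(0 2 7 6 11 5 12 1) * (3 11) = (0 2 7 6 3 11 5 12 1) = [2, 0, 7, 11, 4, 12, 3, 6, 8, 9, 10, 5, 1]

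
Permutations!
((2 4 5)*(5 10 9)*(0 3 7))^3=[0, 1, 9, 3, 5, 10, 6, 7, 8, 4, 2]=(2 9 4 5 10)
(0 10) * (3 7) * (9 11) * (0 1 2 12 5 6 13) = (0 10 1 2 12 5 6 13)(3 7)(9 11) = [10, 2, 12, 7, 4, 6, 13, 3, 8, 11, 1, 9, 5, 0]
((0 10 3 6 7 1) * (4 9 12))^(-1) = [1, 7, 2, 10, 12, 5, 3, 6, 8, 4, 0, 11, 9] = (0 1 7 6 3 10)(4 12 9)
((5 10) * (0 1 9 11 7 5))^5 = (0 5 11 1 10 7 9) = [5, 10, 2, 3, 4, 11, 6, 9, 8, 0, 7, 1]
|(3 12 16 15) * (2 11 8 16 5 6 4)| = 10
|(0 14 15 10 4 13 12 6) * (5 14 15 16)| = 21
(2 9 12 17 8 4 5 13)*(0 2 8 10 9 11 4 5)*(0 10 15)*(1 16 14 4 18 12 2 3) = (0 3 1 16 14 4 10 9 2 11 18 12 17 15)(5 13 8) = [3, 16, 11, 1, 10, 13, 6, 7, 5, 2, 9, 18, 17, 8, 4, 0, 14, 15, 12]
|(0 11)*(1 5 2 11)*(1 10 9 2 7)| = 15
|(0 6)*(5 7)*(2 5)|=6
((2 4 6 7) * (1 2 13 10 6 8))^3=(1 8 4 2)(6 10 13 7)=[0, 8, 1, 3, 2, 5, 10, 6, 4, 9, 13, 11, 12, 7]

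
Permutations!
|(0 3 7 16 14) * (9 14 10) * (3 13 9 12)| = 20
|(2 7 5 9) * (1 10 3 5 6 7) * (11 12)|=|(1 10 3 5 9 2)(6 7)(11 12)|=6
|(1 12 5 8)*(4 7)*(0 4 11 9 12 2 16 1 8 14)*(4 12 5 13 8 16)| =|(0 12 13 8 16 1 2 4 7 11 9 5 14)| =13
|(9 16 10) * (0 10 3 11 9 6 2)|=|(0 10 6 2)(3 11 9 16)|=4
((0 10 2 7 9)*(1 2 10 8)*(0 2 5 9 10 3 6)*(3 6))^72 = (10) = [0, 1, 2, 3, 4, 5, 6, 7, 8, 9, 10]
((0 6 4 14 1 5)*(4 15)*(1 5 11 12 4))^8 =(0 5 14 4 12 11 1 15 6) =[5, 15, 2, 3, 12, 14, 0, 7, 8, 9, 10, 1, 11, 13, 4, 6]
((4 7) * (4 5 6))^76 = (7) = [0, 1, 2, 3, 4, 5, 6, 7]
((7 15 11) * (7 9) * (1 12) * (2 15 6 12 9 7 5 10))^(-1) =(1 12 6 7 11 15 2 10 5 9) =[0, 12, 10, 3, 4, 9, 7, 11, 8, 1, 5, 15, 6, 13, 14, 2]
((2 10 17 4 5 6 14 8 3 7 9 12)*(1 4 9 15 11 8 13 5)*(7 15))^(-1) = (1 4)(2 12 9 17 10)(3 8 11 15)(5 13 14 6) = [0, 4, 12, 8, 1, 13, 5, 7, 11, 17, 2, 15, 9, 14, 6, 3, 16, 10]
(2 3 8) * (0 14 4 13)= [14, 1, 3, 8, 13, 5, 6, 7, 2, 9, 10, 11, 12, 0, 4]= (0 14 4 13)(2 3 8)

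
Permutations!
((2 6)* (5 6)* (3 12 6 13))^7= (2 5 13 3 12 6)= [0, 1, 5, 12, 4, 13, 2, 7, 8, 9, 10, 11, 6, 3]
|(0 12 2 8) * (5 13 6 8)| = |(0 12 2 5 13 6 8)| = 7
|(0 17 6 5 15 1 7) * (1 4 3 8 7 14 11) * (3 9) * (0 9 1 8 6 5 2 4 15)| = 30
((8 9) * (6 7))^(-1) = (6 7)(8 9) = [0, 1, 2, 3, 4, 5, 7, 6, 9, 8]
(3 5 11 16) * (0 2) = [2, 1, 0, 5, 4, 11, 6, 7, 8, 9, 10, 16, 12, 13, 14, 15, 3] = (0 2)(3 5 11 16)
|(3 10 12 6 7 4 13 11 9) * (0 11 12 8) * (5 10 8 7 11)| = 12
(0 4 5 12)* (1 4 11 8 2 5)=(0 11 8 2 5 12)(1 4)=[11, 4, 5, 3, 1, 12, 6, 7, 2, 9, 10, 8, 0]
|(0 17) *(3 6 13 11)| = |(0 17)(3 6 13 11)| = 4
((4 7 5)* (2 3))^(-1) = (2 3)(4 5 7) = [0, 1, 3, 2, 5, 7, 6, 4]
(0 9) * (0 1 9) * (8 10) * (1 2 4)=[0, 9, 4, 3, 1, 5, 6, 7, 10, 2, 8]=(1 9 2 4)(8 10)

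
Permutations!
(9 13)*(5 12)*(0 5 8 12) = (0 5)(8 12)(9 13) = [5, 1, 2, 3, 4, 0, 6, 7, 12, 13, 10, 11, 8, 9]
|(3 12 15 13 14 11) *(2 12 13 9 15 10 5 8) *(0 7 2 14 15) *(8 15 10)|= |(0 7 2 12 8 14 11 3 13 10 5 15 9)|= 13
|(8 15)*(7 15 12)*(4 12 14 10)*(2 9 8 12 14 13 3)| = 15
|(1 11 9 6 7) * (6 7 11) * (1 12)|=6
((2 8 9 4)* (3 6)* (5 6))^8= (9)(3 6 5)= [0, 1, 2, 6, 4, 3, 5, 7, 8, 9]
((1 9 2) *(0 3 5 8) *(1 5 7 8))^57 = (0 3 7 8)(1 9 2 5) = [3, 9, 5, 7, 4, 1, 6, 8, 0, 2]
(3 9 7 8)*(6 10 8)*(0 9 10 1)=(0 9 7 6 1)(3 10 8)=[9, 0, 2, 10, 4, 5, 1, 6, 3, 7, 8]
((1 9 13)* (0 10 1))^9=(0 13 9 1 10)=[13, 10, 2, 3, 4, 5, 6, 7, 8, 1, 0, 11, 12, 9]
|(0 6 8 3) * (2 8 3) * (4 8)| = |(0 6 3)(2 4 8)| = 3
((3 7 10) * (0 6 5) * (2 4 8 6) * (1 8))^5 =(0 6 1 2 5 8 4)(3 10 7) =[6, 2, 5, 10, 0, 8, 1, 3, 4, 9, 7]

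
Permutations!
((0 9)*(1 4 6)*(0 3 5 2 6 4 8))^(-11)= (0 6 3 8 2 9 1 5)= [6, 5, 9, 8, 4, 0, 3, 7, 2, 1]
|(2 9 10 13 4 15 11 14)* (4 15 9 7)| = 9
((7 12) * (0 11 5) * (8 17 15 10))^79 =(0 11 5)(7 12)(8 10 15 17) =[11, 1, 2, 3, 4, 0, 6, 12, 10, 9, 15, 5, 7, 13, 14, 17, 16, 8]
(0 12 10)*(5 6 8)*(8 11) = (0 12 10)(5 6 11 8) = [12, 1, 2, 3, 4, 6, 11, 7, 5, 9, 0, 8, 10]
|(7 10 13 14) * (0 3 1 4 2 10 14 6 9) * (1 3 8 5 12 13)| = 28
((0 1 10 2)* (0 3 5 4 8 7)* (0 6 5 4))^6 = [8, 7, 5, 0, 1, 4, 3, 2, 10, 9, 6] = (0 8 10 6 3)(1 7 2 5 4)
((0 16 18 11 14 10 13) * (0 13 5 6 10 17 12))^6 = (0 12 17 14 11 18 16) = [12, 1, 2, 3, 4, 5, 6, 7, 8, 9, 10, 18, 17, 13, 11, 15, 0, 14, 16]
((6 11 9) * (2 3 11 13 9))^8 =(2 11 3)(6 9 13) =[0, 1, 11, 2, 4, 5, 9, 7, 8, 13, 10, 3, 12, 6]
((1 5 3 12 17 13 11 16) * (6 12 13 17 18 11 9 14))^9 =(1 11 12 14 13 5 16 18 6 9 3) =[0, 11, 2, 1, 4, 16, 9, 7, 8, 3, 10, 12, 14, 5, 13, 15, 18, 17, 6]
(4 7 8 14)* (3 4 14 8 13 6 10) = (14)(3 4 7 13 6 10) = [0, 1, 2, 4, 7, 5, 10, 13, 8, 9, 3, 11, 12, 6, 14]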